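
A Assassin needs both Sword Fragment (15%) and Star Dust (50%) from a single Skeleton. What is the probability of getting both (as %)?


For independent events, P(both) = P(A) * P(B)
= 15% * 50%
= 750 / 100 %
= 7.5%

7.5%


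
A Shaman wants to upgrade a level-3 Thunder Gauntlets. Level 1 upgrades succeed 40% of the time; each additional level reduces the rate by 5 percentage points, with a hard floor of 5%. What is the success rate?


raw_rate = 40 - 5 * (3 - 1)
= 40 - 5 * 2
= 40 - 10
= 30
Apply floor: max(30, 5) = 30%

30%


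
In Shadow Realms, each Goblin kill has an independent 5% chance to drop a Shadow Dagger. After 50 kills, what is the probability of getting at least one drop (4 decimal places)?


P(at least one) = 1 - P(none) = 1 - (1-p)^n
p = 5/100 = 0.05
1 - p = 0.95
(1 - p)^50 = 0.95^50 = 0.076945
P(at least one) = 1 - 0.076945 = 0.9231

0.9231


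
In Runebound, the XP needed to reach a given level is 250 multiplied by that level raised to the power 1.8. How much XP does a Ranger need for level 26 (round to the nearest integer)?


XP = 250 * level^1.8
Substitute level = 26:
XP = 250 * 26^1.8
= 250 * 352.3319
= 88083

88083 XP


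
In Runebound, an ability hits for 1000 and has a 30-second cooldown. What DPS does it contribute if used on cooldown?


DPS = damage / cooldown
= 1000 / 30
= 33.33

33.33 DPS


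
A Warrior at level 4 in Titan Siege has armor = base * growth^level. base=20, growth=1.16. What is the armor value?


value = base * growth^level
= 20 * 1.16^4
= 20 * 1.810639
= 36.21

36.21 armor


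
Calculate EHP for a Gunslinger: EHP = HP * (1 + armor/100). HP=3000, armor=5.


EHP = 3000 * (1 + 5/100)
= 3000 * (1 + 0.05)
= 3000 * 1.05
= 3150.0

3150.0 EHP


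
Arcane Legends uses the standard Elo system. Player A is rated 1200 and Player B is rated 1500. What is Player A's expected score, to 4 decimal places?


Elo expected score: Ea = 1/(1 + 10^((Rb-Ra)/400))
Rb - Ra = 1500 - 1200 = 300
(Rb-Ra)/400 = 300/400 = 0.75
10^0.75 = 5.623413
Ea = 1/(1 + 5.623413) = 1/6.623413 = 0.1510

0.1510


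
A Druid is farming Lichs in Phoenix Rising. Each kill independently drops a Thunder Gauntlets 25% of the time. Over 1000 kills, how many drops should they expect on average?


Expected drops = kills * (drop_rate / 100)
= 1000 * (25 / 100)
= 1000 * 0.25
= 250.0

250.0 drops


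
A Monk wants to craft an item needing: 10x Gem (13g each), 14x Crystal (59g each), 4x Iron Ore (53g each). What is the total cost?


Cost breakdown:
  Gem: 10 * 13 = 130
  Crystal: 14 * 59 = 826
  Iron Ore: 4 * 53 = 212
Total = 130 + 826 + 212 = 1168

1168 gold


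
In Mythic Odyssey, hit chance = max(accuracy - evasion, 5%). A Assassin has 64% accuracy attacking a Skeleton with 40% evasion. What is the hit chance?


accuracy - evasion = 64 - 40 = 24
Apply floor: max(24, 5) = 24
Hit chance = 24%

24%


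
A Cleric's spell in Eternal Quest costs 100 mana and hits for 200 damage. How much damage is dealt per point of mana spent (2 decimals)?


Efficiency = damage / mana
= 200 / 100
= 2.00

2.00 dmg/mana


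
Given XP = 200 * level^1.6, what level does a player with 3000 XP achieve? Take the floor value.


XP = 200 * level^1.6, so level = (XP / 200)^(1/1.6)
= (3000 / 200)^(1/1.6)
= 15.0^0.625
= 5.4332
Floor: level = 5

level 5


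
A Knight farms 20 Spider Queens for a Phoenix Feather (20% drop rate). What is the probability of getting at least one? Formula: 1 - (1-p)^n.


P(at least one) = 1 - P(none) = 1 - (1-p)^n
p = 20/100 = 0.2
1 - p = 0.8
(1 - p)^20 = 0.8^20 = 0.011529
P(at least one) = 1 - 0.011529 = 0.9885

0.9885


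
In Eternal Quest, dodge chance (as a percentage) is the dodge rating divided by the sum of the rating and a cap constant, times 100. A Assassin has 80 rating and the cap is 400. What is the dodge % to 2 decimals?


dodge% = 80 / (80 + 400) * 100
= 80 / 480 * 100
= 0.166667 * 100
= 16.67%

16.67%


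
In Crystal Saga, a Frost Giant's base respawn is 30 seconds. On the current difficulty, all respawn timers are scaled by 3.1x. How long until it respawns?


Respawn time = base * multiplier
= 30 * 3.1
= 93.0 seconds

93.0 seconds


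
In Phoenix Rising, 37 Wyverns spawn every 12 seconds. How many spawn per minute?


Spawns per minute = count * (60 / interval)
= 37 * (60 / 12)
= 37 * 5.0
= 185.0

185.0 per minute


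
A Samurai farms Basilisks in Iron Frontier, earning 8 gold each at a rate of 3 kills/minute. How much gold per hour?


Gold per minute = 8 * 3 = 24
Gold per hour = 24 * 60 = 1440

1440 gold/hour


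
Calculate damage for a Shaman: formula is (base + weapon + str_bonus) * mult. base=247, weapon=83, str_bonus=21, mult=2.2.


Sum base + weapon + str = 247 + 83 + 21 = 351
Multiply by 2.2:
351 * 2.2 = 772.2

772.2 damage


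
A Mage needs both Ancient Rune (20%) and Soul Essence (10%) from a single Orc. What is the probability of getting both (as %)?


For independent events, P(both) = P(A) * P(B)
= 20% * 10%
= 200 / 100 %
= 2.0%

2.0%


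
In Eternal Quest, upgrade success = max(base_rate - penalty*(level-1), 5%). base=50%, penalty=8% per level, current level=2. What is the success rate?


raw_rate = 50 - 8 * (2 - 1)
= 50 - 8 * 1
= 50 - 8
= 42
Apply floor: max(42, 5) = 42%

42%


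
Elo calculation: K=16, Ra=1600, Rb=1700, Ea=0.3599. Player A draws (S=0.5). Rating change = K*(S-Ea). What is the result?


Elo update: delta = K * (S - Ea), where S = 0.5 (draws)
S - Ea = 0.5 - 0.3599 = 0.1401
Rating change = 16 * 0.1401
= 2.24

2.24 rating points


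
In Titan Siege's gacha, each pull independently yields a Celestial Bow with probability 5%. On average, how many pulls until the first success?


Expected pulls for a geometric distribution = 1/p = 100 / rate%
= 100 / 5
= 20.0

20.0 pulls


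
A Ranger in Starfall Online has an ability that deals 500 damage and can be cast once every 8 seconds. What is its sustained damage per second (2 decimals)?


DPS = damage / cooldown
= 500 / 8
= 62.50

62.50 DPS


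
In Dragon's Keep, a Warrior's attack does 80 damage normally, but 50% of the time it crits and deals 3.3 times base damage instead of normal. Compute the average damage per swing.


E[dmg] = base * (1 + crit_chance * (crit_mult - 1))
cc as decimal = 50/100 = 0.5
cm - 1 = 3.3 - 1 = 2.3
Bonus factor = 0.5 * 2.3 = 1.15
Total multiplier = 1 + 1.15 = 2.15
Expected damage = 80 * 2.15 = 172.00

172.00 damage


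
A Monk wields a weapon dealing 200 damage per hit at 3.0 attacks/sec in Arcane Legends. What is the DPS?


DPS = damage * attack_speed
= 200 * 3.0
= 600.0

600.0 DPS


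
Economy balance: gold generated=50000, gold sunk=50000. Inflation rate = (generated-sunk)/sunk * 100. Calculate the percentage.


Net gold = 50000 - 50000 = 0
Inflation rate = net / sunk * 100 = 0 / 50000 * 100
= 0.0 * 100
= 0.00%

0.00%


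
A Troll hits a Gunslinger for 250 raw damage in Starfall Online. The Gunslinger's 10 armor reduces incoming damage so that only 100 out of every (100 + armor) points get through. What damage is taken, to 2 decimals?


actual = 250 * 100 / (100 + 10)
= 250 * 100 / 110
= 25000 / 110
= 227.27

227.27 damage


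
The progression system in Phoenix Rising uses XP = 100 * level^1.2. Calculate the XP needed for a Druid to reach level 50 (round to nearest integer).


XP = 100 * level^1.2
Substitute level = 50:
XP = 100 * 50^1.2
= 100 * 109.3362
= 10934

10934 XP


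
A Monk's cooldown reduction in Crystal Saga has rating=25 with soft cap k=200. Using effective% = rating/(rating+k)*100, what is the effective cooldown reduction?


effective% = rating / (rating + k) * 100
= 25 / (25 + 200) * 100
= 25 / 225 * 100
= 0.111111 * 100
= 11.11%

11.11%


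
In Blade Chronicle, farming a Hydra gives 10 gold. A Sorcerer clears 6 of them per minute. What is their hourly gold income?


Gold per minute = 10 * 6 = 60
Gold per hour = 60 * 60 = 3600

3600 gold/hour


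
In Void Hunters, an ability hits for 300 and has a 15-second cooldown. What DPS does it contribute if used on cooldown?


DPS = damage / cooldown
= 300 / 15
= 20.00

20.00 DPS


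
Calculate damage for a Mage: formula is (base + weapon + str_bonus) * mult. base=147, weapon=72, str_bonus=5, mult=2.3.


Sum base + weapon + str = 147 + 72 + 5 = 224
Multiply by 2.3:
224 * 2.3 = 515.2

515.2 damage


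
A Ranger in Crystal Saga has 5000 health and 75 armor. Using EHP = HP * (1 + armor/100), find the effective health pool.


EHP = 5000 * (1 + 75/100)
= 5000 * (1 + 0.75)
= 5000 * 1.75
= 8750.0

8750.0 EHP


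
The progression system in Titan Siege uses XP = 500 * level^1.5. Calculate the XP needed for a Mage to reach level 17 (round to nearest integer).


XP = 500 * level^1.5
Substitute level = 17:
XP = 500 * 17^1.5
= 500 * 70.0928
= 35046

35046 XP


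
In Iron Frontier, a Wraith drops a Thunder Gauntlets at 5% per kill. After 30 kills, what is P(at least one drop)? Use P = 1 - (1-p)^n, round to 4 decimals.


P(at least one) = 1 - P(none) = 1 - (1-p)^n
p = 5/100 = 0.05
1 - p = 0.95
(1 - p)^30 = 0.95^30 = 0.214639
P(at least one) = 1 - 0.214639 = 0.7854

0.7854


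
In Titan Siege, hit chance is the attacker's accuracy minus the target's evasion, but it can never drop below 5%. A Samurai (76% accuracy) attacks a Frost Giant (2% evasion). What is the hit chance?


accuracy - evasion = 76 - 2 = 74
Apply floor: max(74, 5) = 74
Hit chance = 74%

74%


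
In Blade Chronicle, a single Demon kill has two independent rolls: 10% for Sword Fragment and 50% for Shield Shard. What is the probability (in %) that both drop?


For independent events, P(both) = P(A) * P(B)
= 10% * 50%
= 500 / 100 %
= 5.0%

5.0%


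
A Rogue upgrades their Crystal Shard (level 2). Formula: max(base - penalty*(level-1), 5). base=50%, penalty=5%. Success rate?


raw_rate = 50 - 5 * (2 - 1)
= 50 - 5 * 1
= 50 - 5
= 45
Apply floor: max(45, 5) = 45%

45%


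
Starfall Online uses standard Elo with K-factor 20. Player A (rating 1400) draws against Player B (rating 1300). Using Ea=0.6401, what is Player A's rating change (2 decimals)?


Elo update: delta = K * (S - Ea), where S = 0.5 (draws)
S - Ea = 0.5 - 0.6401 = -0.1401
Rating change = 20 * -0.1401
= -2.80

-2.80 rating points


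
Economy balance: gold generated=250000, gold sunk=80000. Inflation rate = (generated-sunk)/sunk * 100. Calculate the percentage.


Net gold = 250000 - 80000 = 170000
Inflation rate = net / sunk * 100 = 170000 / 80000 * 100
= 2.125 * 100
= 212.50%

212.50%


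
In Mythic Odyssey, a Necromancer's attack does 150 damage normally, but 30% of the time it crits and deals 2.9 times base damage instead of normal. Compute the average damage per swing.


E[dmg] = base * (1 + crit_chance * (crit_mult - 1))
cc as decimal = 30/100 = 0.3
cm - 1 = 2.9 - 1 = 1.9
Bonus factor = 0.3 * 1.9 = 0.57
Total multiplier = 1 + 0.57 = 1.57
Expected damage = 150 * 1.57 = 235.50

235.50 damage


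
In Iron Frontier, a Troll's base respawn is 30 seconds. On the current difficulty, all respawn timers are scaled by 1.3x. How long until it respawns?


Respawn time = base * multiplier
= 30 * 1.3
= 39.0 seconds

39.0 seconds


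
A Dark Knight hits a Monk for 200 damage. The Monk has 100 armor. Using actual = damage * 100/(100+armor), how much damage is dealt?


actual = 200 * 100 / (100 + 100)
= 200 * 100 / 200
= 20000 / 200
= 100.00

100.00 damage


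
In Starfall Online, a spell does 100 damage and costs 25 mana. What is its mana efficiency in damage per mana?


Efficiency = damage / mana
= 100 / 25
= 4.00

4.00 dmg/mana


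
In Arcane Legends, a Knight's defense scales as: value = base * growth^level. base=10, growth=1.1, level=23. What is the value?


value = base * growth^level
= 10 * 1.1^23
= 10 * 8.954302
= 89.54

89.54 defense


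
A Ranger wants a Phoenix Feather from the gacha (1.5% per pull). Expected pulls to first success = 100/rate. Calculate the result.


Expected pulls for a geometric distribution = 1/p = 100 / rate%
= 100 / 1.5
= 66.67

66.67 pulls


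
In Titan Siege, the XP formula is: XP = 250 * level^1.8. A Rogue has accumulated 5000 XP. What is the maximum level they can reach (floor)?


XP = 250 * level^1.8, so level = (XP / 250)^(1/1.8)
= (5000 / 250)^(1/1.8)
= 20.0^0.5556
= 5.282
Floor: level = 5

level 5


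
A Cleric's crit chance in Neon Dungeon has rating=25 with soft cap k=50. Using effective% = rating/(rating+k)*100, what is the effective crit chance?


effective% = rating / (rating + k) * 100
= 25 / (25 + 50) * 100
= 25 / 75 * 100
= 0.333333 * 100
= 33.33%

33.33%


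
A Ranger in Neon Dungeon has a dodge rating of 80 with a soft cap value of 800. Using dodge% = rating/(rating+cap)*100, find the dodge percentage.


dodge% = 80 / (80 + 800) * 100
= 80 / 880 * 100
= 0.090909 * 100
= 9.09%

9.09%


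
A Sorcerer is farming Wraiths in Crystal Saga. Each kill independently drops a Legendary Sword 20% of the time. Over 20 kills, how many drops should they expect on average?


Expected drops = kills * (drop_rate / 100)
= 20 * (20 / 100)
= 20 * 0.2
= 4.0

4.0 drops


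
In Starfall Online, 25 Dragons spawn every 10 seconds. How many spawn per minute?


Spawns per minute = count * (60 / interval)
= 25 * (60 / 10)
= 25 * 6.0
= 150.0

150.0 per minute


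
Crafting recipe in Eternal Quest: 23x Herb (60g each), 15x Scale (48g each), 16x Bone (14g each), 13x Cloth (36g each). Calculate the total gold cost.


Cost breakdown:
  Herb: 23 * 60 = 1380
  Scale: 15 * 48 = 720
  Bone: 16 * 14 = 224
  Cloth: 13 * 36 = 468
Total = 1380 + 720 + 224 + 468 = 2792

2792 gold


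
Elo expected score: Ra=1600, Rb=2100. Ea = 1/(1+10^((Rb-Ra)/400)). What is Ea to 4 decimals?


Elo expected score: Ea = 1/(1 + 10^((Rb-Ra)/400))
Rb - Ra = 2100 - 1600 = 500
(Rb-Ra)/400 = 500/400 = 1.25
10^1.25 = 17.782794
Ea = 1/(1 + 17.782794) = 1/18.782794 = 0.0532

0.0532


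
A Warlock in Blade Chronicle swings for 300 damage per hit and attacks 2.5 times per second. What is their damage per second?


DPS = damage * attack_speed
= 300 * 2.5
= 750.0

750.0 DPS


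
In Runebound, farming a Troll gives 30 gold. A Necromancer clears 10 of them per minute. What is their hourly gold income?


Gold per minute = 30 * 10 = 300
Gold per hour = 300 * 60 = 18000

18000 gold/hour


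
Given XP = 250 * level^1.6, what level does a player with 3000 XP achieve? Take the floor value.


XP = 250 * level^1.6, so level = (XP / 250)^(1/1.6)
= (3000 / 250)^(1/1.6)
= 12.0^0.625
= 4.7259
Floor: level = 4

level 4


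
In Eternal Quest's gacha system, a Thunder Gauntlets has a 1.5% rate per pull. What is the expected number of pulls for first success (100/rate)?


Expected pulls for a geometric distribution = 1/p = 100 / rate%
= 100 / 1.5
= 66.67

66.67 pulls


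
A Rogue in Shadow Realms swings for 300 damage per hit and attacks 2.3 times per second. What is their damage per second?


DPS = damage * attack_speed
= 300 * 2.3
= 690.0

690.0 DPS


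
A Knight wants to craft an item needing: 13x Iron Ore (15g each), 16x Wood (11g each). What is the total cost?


Cost breakdown:
  Iron Ore: 13 * 15 = 195
  Wood: 16 * 11 = 176
Total = 195 + 176 = 371

371 gold


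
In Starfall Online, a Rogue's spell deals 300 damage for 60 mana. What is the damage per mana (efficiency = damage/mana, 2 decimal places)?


Efficiency = damage / mana
= 300 / 60
= 5.00

5.00 dmg/mana


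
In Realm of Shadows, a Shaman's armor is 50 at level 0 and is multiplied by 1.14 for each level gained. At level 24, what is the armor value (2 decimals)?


value = base * growth^level
= 50 * 1.14^24
= 50 * 23.212207
= 1160.61

1160.61 armor


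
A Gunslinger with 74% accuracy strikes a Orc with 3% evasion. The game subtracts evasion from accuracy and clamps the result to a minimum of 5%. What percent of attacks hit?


accuracy - evasion = 74 - 3 = 71
Apply floor: max(71, 5) = 71
Hit chance = 71%

71%


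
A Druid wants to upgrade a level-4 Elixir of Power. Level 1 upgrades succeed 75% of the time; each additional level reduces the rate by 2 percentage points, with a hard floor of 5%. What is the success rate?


raw_rate = 75 - 2 * (4 - 1)
= 75 - 2 * 3
= 75 - 6
= 69
Apply floor: max(69, 5) = 69%

69%


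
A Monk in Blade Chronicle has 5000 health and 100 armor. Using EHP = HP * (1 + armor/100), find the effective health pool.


EHP = 5000 * (1 + 100/100)
= 5000 * (1 + 1.0)
= 5000 * 2.0
= 10000.0

10000.0 EHP


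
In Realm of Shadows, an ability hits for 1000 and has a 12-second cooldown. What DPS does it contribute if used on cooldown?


DPS = damage / cooldown
= 1000 / 12
= 83.33

83.33 DPS


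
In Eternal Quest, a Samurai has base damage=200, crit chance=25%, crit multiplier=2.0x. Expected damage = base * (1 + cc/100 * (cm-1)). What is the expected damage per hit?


E[dmg] = base * (1 + crit_chance * (crit_mult - 1))
cc as decimal = 25/100 = 0.25
cm - 1 = 2.0 - 1 = 1.0
Bonus factor = 0.25 * 1.0 = 0.25
Total multiplier = 1 + 0.25 = 1.25
Expected damage = 200 * 1.25 = 250.00

250.00 damage


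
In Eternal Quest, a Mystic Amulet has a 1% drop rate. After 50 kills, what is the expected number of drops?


Expected drops = kills * (drop_rate / 100)
= 50 * (1 / 100)
= 50 * 0.01
= 0.5

0.5 drops


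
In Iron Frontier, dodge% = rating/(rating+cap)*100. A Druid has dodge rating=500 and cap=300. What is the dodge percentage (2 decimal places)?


dodge% = 500 / (500 + 300) * 100
= 500 / 800 * 100
= 0.625 * 100
= 62.50%

62.50%


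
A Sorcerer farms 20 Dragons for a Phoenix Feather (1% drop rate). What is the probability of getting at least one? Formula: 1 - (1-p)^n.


P(at least one) = 1 - P(none) = 1 - (1-p)^n
p = 1/100 = 0.01
1 - p = 0.99
(1 - p)^20 = 0.99^20 = 0.817907
P(at least one) = 1 - 0.817907 = 0.1821

0.1821


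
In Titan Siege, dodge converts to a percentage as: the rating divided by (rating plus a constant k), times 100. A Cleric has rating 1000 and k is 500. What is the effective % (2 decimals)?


effective% = rating / (rating + k) * 100
= 1000 / (1000 + 500) * 100
= 1000 / 1500 * 100
= 0.666667 * 100
= 66.67%

66.67%


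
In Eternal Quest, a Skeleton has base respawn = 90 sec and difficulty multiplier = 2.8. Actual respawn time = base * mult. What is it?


Respawn time = base * multiplier
= 90 * 2.8
= 252.0 seconds

252.0 seconds


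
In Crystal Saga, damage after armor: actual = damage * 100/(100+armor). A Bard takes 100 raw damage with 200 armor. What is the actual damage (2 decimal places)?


actual = 100 * 100 / (100 + 200)
= 100 * 100 / 300
= 10000 / 300
= 33.33

33.33 damage


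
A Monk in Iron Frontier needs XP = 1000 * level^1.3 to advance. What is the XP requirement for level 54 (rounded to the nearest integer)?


XP = 1000 * level^1.3
Substitute level = 54:
XP = 1000 * 54^1.3
= 1000 * 178.6948
= 178695

178695 XP


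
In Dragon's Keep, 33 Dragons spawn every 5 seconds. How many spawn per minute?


Spawns per minute = count * (60 / interval)
= 33 * (60 / 5)
= 33 * 12.0
= 396.0

396.0 per minute


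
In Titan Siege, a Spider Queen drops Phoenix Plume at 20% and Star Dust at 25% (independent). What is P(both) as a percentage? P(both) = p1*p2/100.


For independent events, P(both) = P(A) * P(B)
= 20% * 25%
= 500 / 100 %
= 5.0%

5.0%


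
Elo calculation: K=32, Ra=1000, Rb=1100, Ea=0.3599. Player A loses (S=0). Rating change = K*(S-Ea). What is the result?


Elo update: delta = K * (S - Ea), where S = 0 (loses)
S - Ea = 0 - 0.3599 = -0.3599
Rating change = 32 * -0.3599
= -11.52

-11.52 rating points


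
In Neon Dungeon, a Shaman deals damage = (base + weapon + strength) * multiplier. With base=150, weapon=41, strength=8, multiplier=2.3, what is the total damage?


Sum base + weapon + str = 150 + 41 + 8 = 199
Multiply by 2.3:
199 * 2.3 = 457.7

457.7 damage


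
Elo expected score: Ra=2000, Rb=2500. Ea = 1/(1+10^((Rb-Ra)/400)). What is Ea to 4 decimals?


Elo expected score: Ea = 1/(1 + 10^((Rb-Ra)/400))
Rb - Ra = 2500 - 2000 = 500
(Rb-Ra)/400 = 500/400 = 1.25
10^1.25 = 17.782794
Ea = 1/(1 + 17.782794) = 1/18.782794 = 0.0532

0.0532


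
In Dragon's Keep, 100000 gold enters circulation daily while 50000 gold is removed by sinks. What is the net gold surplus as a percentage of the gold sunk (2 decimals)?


Net gold = 100000 - 50000 = 50000
Inflation rate = net / sunk * 100 = 50000 / 50000 * 100
= 1.0 * 100
= 100.00%

100.00%


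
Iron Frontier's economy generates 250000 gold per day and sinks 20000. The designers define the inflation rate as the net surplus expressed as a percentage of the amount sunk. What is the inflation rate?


Net gold = 250000 - 20000 = 230000
Inflation rate = net / sunk * 100 = 230000 / 20000 * 100
= 11.5 * 100
= 1150.00%

1150.00%


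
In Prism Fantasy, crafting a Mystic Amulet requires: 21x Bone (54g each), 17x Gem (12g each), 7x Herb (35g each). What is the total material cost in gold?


Cost breakdown:
  Bone: 21 * 54 = 1134
  Gem: 17 * 12 = 204
  Herb: 7 * 35 = 245
Total = 1134 + 204 + 245 = 1583

1583 gold


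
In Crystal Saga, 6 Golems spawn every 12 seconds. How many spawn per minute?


Spawns per minute = count * (60 / interval)
= 6 * (60 / 12)
= 6 * 5.0
= 30.0

30.0 per minute


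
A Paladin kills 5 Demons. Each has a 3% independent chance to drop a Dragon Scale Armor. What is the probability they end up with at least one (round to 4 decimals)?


P(at least one) = 1 - P(none) = 1 - (1-p)^n
p = 3/100 = 0.03
1 - p = 0.97
(1 - p)^5 = 0.97^5 = 0.858734
P(at least one) = 1 - 0.858734 = 0.1413

0.1413


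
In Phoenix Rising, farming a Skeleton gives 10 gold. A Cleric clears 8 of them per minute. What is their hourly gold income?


Gold per minute = 10 * 8 = 80
Gold per hour = 80 * 60 = 4800

4800 gold/hour


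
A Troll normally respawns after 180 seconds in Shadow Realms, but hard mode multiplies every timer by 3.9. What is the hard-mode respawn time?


Respawn time = base * multiplier
= 180 * 3.9
= 702.0 seconds

702.0 seconds


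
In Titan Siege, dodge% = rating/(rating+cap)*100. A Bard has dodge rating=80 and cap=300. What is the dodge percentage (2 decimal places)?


dodge% = 80 / (80 + 300) * 100
= 80 / 380 * 100
= 0.210526 * 100
= 21.05%

21.05%


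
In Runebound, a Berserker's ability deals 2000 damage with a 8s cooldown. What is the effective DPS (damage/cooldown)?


DPS = damage / cooldown
= 2000 / 8
= 250.00

250.00 DPS


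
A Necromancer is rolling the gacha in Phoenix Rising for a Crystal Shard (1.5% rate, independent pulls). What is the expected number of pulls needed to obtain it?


Expected pulls for a geometric distribution = 1/p = 100 / rate%
= 100 / 1.5
= 66.67

66.67 pulls


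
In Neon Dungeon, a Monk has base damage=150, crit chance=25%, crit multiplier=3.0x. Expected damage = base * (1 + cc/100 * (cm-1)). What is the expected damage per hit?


E[dmg] = base * (1 + crit_chance * (crit_mult - 1))
cc as decimal = 25/100 = 0.25
cm - 1 = 3.0 - 1 = 2.0
Bonus factor = 0.25 * 2.0 = 0.5
Total multiplier = 1 + 0.5 = 1.5
Expected damage = 150 * 1.5 = 225.00

225.00 damage


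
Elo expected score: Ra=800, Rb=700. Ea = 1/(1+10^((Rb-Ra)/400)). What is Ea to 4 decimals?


Elo expected score: Ea = 1/(1 + 10^((Rb-Ra)/400))
Rb - Ra = 700 - 800 = -100
(Rb-Ra)/400 = -100/400 = -0.25
10^-0.25 = 0.562341
Ea = 1/(1 + 0.562341) = 1/1.562341 = 0.6401

0.6401


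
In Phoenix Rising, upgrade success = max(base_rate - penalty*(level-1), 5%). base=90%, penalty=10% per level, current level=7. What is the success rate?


raw_rate = 90 - 10 * (7 - 1)
= 90 - 10 * 6
= 90 - 60
= 30
Apply floor: max(30, 5) = 30%

30%


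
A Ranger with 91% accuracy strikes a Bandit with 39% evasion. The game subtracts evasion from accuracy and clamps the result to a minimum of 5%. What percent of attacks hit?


accuracy - evasion = 91 - 39 = 52
Apply floor: max(52, 5) = 52
Hit chance = 52%

52%


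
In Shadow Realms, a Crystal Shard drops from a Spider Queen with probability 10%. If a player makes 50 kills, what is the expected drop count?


Expected drops = kills * (drop_rate / 100)
= 50 * (10 / 100)
= 50 * 0.1
= 5.0

5.0 drops


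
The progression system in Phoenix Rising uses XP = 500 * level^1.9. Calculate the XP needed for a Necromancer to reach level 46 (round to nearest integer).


XP = 500 * level^1.9
Substitute level = 46:
XP = 500 * 46^1.9
= 500 * 1442.9121
= 721456

721456 XP


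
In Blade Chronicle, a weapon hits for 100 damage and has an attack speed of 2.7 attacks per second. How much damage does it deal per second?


DPS = damage * attack_speed
= 100 * 2.7
= 270.0

270.0 DPS


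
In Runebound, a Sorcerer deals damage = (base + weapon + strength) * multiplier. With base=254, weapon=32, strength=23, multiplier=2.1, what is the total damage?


Sum base + weapon + str = 254 + 32 + 23 = 309
Multiply by 2.1:
309 * 2.1 = 648.9

648.9 damage


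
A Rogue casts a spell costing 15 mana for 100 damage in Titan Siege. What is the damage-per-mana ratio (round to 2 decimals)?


Efficiency = damage / mana
= 100 / 15
= 6.67

6.67 dmg/mana


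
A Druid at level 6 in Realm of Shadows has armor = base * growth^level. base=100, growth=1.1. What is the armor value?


value = base * growth^level
= 100 * 1.1^6
= 100 * 1.771561
= 177.16

177.16 armor


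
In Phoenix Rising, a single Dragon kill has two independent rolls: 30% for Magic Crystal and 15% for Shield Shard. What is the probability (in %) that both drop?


For independent events, P(both) = P(A) * P(B)
= 30% * 15%
= 450 / 100 %
= 4.5%

4.5%


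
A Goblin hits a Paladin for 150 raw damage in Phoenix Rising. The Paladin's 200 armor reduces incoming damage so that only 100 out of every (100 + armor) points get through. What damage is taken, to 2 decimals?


actual = 150 * 100 / (100 + 200)
= 150 * 100 / 300
= 15000 / 300
= 50.00

50.00 damage


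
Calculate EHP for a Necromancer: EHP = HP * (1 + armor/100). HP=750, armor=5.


EHP = 750 * (1 + 5/100)
= 750 * (1 + 0.05)
= 750 * 1.05
= 787.5

787.5 EHP


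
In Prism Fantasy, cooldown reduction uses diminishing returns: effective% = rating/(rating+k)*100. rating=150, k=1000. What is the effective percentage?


effective% = rating / (rating + k) * 100
= 150 / (150 + 1000) * 100
= 150 / 1150 * 100
= 0.130435 * 100
= 13.04%

13.04%


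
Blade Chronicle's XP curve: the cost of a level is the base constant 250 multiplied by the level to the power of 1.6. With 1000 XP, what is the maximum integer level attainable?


XP = 250 * level^1.6, so level = (XP / 250)^(1/1.6)
= (1000 / 250)^(1/1.6)
= 4.0^0.625
= 2.3784
Floor: level = 2

level 2


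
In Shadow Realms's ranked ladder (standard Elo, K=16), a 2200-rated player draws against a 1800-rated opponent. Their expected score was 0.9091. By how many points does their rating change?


Elo update: delta = K * (S - Ea), where S = 0.5 (draws)
S - Ea = 0.5 - 0.9091 = -0.4091
Rating change = 16 * -0.4091
= -6.55

-6.55 rating points


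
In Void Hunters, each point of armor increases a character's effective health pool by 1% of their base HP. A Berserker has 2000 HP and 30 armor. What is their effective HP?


EHP = 2000 * (1 + 30/100)
= 2000 * (1 + 0.3)
= 2000 * 1.3
= 2600.0

2600.0 EHP


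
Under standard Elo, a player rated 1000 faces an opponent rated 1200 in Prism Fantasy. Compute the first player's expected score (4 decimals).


Elo expected score: Ea = 1/(1 + 10^((Rb-Ra)/400))
Rb - Ra = 1200 - 1000 = 200
(Rb-Ra)/400 = 200/400 = 0.5
10^0.5 = 3.162278
Ea = 1/(1 + 3.162278) = 1/4.162278 = 0.2403

0.2403


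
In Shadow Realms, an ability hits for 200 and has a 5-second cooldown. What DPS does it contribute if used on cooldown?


DPS = damage / cooldown
= 200 / 5
= 40.00

40.00 DPS


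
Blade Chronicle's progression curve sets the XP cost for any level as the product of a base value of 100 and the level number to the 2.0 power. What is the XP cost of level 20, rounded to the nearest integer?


XP = 100 * level^2.0
Substitute level = 20:
XP = 100 * 20^2.0
= 100 * 400.0
= 40000

40000 XP


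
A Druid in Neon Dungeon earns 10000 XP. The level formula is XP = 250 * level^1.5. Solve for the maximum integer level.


XP = 250 * level^1.5, so level = (XP / 250)^(1/1.5)
= (10000 / 250)^(1/1.5)
= 40.0^0.6667
= 11.6961
Floor: level = 11

level 11


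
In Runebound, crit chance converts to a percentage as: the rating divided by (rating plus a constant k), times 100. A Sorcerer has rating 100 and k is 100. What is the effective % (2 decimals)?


effective% = rating / (rating + k) * 100
= 100 / (100 + 100) * 100
= 100 / 200 * 100
= 0.5 * 100
= 50.00%

50.00%


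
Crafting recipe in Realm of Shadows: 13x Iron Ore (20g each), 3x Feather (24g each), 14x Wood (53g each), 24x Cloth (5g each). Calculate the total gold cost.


Cost breakdown:
  Iron Ore: 13 * 20 = 260
  Feather: 3 * 24 = 72
  Wood: 14 * 53 = 742
  Cloth: 24 * 5 = 120
Total = 260 + 72 + 742 + 120 = 1194

1194 gold


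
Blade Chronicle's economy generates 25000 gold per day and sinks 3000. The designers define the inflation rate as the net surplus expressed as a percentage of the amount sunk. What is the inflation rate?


Net gold = 25000 - 3000 = 22000
Inflation rate = net / sunk * 100 = 22000 / 3000 * 100
= 7.333333 * 100
= 733.33%

733.33%


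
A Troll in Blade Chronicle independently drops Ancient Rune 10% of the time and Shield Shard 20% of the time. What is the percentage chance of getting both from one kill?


For independent events, P(both) = P(A) * P(B)
= 10% * 20%
= 200 / 100 %
= 2.0%

2.0%


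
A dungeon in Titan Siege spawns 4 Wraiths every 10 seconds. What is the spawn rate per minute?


Spawns per minute = count * (60 / interval)
= 4 * (60 / 10)
= 4 * 6.0
= 24.0

24.0 per minute


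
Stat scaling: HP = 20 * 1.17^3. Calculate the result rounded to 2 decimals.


value = base * growth^level
= 20 * 1.17^3
= 20 * 1.601613
= 32.03

32.03 HP


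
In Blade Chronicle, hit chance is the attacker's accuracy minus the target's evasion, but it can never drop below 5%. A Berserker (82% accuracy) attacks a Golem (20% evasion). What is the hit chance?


accuracy - evasion = 82 - 20 = 62
Apply floor: max(62, 5) = 62
Hit chance = 62%

62%


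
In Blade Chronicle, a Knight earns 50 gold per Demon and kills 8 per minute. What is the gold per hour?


Gold per minute = 50 * 8 = 400
Gold per hour = 400 * 60 = 24000

24000 gold/hour


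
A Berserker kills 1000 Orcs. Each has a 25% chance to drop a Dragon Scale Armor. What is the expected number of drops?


Expected drops = kills * (drop_rate / 100)
= 1000 * (25 / 100)
= 1000 * 0.25
= 250.0

250.0 drops


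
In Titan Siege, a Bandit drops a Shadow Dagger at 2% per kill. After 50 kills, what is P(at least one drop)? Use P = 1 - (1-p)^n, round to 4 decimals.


P(at least one) = 1 - P(none) = 1 - (1-p)^n
p = 2/100 = 0.02
1 - p = 0.98
(1 - p)^50 = 0.98^50 = 0.364170
P(at least one) = 1 - 0.364170 = 0.6358

0.6358


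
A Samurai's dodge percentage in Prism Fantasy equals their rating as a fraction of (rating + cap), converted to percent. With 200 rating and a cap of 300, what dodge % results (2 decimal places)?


dodge% = 200 / (200 + 300) * 100
= 200 / 500 * 100
= 0.4 * 100
= 40.00%

40.00%


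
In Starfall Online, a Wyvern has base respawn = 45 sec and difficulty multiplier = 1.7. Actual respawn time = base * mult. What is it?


Respawn time = base * multiplier
= 45 * 1.7
= 76.5 seconds

76.5 seconds


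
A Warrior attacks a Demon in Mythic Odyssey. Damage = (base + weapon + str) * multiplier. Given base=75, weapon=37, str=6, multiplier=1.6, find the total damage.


Sum base + weapon + str = 75 + 37 + 6 = 118
Multiply by 1.6:
118 * 1.6 = 188.8

188.8 damage


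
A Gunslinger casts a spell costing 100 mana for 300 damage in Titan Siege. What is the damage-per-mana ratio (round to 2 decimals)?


Efficiency = damage / mana
= 300 / 100
= 3.00

3.00 dmg/mana


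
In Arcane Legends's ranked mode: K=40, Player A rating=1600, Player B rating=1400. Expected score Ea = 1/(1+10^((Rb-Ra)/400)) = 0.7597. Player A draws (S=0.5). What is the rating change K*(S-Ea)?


Elo update: delta = K * (S - Ea), where S = 0.5 (draws)
S - Ea = 0.5 - 0.7597 = -0.2597
Rating change = 40 * -0.2597
= -10.39

-10.39 rating points


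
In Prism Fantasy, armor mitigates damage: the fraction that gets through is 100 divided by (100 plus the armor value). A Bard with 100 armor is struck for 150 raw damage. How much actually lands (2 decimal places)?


actual = 150 * 100 / (100 + 100)
= 150 * 100 / 200
= 15000 / 200
= 75.00

75.00 damage


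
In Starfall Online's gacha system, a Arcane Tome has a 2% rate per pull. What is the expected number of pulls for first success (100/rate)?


Expected pulls for a geometric distribution = 1/p = 100 / rate%
= 100 / 2
= 50.0

50.0 pulls


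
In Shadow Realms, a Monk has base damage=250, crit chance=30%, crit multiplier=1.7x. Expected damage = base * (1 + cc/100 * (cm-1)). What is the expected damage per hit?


E[dmg] = base * (1 + crit_chance * (crit_mult - 1))
cc as decimal = 30/100 = 0.3
cm - 1 = 1.7 - 1 = 0.7
Bonus factor = 0.3 * 0.7 = 0.21
Total multiplier = 1 + 0.21 = 1.21
Expected damage = 250 * 1.21 = 302.50

302.50 damage


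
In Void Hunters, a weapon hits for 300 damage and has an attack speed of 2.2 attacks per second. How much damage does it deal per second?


DPS = damage * attack_speed
= 300 * 2.2
= 660.0

660.0 DPS


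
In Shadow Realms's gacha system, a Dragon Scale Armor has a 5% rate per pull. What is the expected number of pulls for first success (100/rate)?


Expected pulls for a geometric distribution = 1/p = 100 / rate%
= 100 / 5
= 20.0

20.0 pulls


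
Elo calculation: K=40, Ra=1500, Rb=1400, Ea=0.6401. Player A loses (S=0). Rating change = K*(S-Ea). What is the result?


Elo update: delta = K * (S - Ea), where S = 0 (loses)
S - Ea = 0 - 0.6401 = -0.6401
Rating change = 40 * -0.6401
= -25.60

-25.60 rating points


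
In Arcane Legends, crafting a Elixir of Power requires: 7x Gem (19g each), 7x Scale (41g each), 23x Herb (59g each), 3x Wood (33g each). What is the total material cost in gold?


Cost breakdown:
  Gem: 7 * 19 = 133
  Scale: 7 * 41 = 287
  Herb: 23 * 59 = 1357
  Wood: 3 * 33 = 99
Total = 133 + 287 + 1357 + 99 = 1876

1876 gold


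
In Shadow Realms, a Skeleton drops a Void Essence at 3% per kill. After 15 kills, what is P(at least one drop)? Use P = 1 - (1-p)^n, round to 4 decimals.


P(at least one) = 1 - P(none) = 1 - (1-p)^n
p = 3/100 = 0.03
1 - p = 0.97
(1 - p)^15 = 0.97^15 = 0.633251
P(at least one) = 1 - 0.633251 = 0.3667

0.3667


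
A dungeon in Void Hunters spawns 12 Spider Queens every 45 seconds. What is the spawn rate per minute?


Spawns per minute = count * (60 / interval)
= 12 * (60 / 45)
= 12 * 1.3333
= 16.0

16.0 per minute


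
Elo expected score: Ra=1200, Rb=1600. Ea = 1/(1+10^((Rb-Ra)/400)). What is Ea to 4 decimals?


Elo expected score: Ea = 1/(1 + 10^((Rb-Ra)/400))
Rb - Ra = 1600 - 1200 = 400
(Rb-Ra)/400 = 400/400 = 1.0
10^1.0 = 10.0
Ea = 1/(1 + 10.0) = 1/11.0 = 0.0909

0.0909


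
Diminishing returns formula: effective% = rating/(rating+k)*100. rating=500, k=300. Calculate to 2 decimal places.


effective% = rating / (rating + k) * 100
= 500 / (500 + 300) * 100
= 500 / 800 * 100
= 0.625 * 100
= 62.50%

62.50%


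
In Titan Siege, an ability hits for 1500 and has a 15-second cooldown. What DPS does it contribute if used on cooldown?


DPS = damage / cooldown
= 1500 / 15
= 100.00

100.00 DPS


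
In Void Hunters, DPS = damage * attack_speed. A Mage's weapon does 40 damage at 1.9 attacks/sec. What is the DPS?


DPS = damage * attack_speed
= 40 * 1.9
= 76.0

76.0 DPS


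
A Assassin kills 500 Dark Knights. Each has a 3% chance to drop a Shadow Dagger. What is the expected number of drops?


Expected drops = kills * (drop_rate / 100)
= 500 * (3 / 100)
= 500 * 0.03
= 15.0

15.0 drops


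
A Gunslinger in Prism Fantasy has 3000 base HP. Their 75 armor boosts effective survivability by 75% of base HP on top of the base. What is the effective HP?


EHP = 3000 * (1 + 75/100)
= 3000 * (1 + 0.75)
= 3000 * 1.75
= 5250.0

5250.0 EHP


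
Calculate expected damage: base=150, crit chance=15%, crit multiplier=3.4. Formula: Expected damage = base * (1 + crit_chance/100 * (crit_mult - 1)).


E[dmg] = base * (1 + crit_chance * (crit_mult - 1))
cc as decimal = 15/100 = 0.15
cm - 1 = 3.4 - 1 = 2.4
Bonus factor = 0.15 * 2.4 = 0.36
Total multiplier = 1 + 0.36 = 1.36
Expected damage = 150 * 1.36 = 204.00

204.00 damage


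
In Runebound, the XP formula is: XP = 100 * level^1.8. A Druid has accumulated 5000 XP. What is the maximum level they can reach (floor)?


XP = 100 * level^1.8, so level = (XP / 100)^(1/1.8)
= (5000 / 100)^(1/1.8)
= 50.0^0.5556
= 8.7876
Floor: level = 8

level 8


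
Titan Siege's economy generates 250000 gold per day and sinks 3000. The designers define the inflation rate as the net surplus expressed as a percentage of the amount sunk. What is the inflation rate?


Net gold = 250000 - 3000 = 247000
Inflation rate = net / sunk * 100 = 247000 / 3000 * 100
= 82.333333 * 100
= 8233.33%

8233.33%


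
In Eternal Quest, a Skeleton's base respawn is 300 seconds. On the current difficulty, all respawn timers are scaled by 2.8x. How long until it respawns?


Respawn time = base * multiplier
= 300 * 2.8
= 840.0 seconds

840.0 seconds


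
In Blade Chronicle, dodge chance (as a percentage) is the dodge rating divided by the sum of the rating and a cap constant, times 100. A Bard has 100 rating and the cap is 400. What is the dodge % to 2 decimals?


dodge% = 100 / (100 + 400) * 100
= 100 / 500 * 100
= 0.2 * 100
= 20.00%

20.00%


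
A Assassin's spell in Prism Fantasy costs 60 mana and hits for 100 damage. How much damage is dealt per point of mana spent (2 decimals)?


Efficiency = damage / mana
= 100 / 60
= 1.67

1.67 dmg/mana


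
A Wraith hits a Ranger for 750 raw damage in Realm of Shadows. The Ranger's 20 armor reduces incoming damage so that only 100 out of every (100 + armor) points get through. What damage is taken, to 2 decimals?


actual = 750 * 100 / (100 + 20)
= 750 * 100 / 120
= 75000 / 120
= 625.00

625.00 damage


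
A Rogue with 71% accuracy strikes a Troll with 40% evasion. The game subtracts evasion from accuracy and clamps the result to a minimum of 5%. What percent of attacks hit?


accuracy - evasion = 71 - 40 = 31
Apply floor: max(31, 5) = 31
Hit chance = 31%

31%


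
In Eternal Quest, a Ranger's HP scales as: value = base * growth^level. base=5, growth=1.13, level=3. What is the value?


value = base * growth^level
= 5 * 1.13^3
= 5 * 1.442897
= 7.21

7.21 HP


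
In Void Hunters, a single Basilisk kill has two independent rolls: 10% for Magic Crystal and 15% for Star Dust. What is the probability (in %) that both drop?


For independent events, P(both) = P(A) * P(B)
= 10% * 15%
= 150 / 100 %
= 1.5%

1.5%


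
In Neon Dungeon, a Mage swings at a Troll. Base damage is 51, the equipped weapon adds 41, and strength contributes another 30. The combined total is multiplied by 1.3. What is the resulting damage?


Sum base + weapon + str = 51 + 41 + 30 = 122
Multiply by 1.3:
122 * 1.3 = 158.6

158.6 damage


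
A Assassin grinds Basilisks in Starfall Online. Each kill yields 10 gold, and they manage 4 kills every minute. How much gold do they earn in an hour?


Gold per minute = 10 * 4 = 40
Gold per hour = 40 * 60 = 2400

2400 gold/hour


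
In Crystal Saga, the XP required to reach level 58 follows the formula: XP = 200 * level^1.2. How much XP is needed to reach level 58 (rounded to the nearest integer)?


XP = 200 * level^1.2
Substitute level = 58:
XP = 200 * 58^1.2
= 200 * 130.6513
= 26130

26130 XP
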